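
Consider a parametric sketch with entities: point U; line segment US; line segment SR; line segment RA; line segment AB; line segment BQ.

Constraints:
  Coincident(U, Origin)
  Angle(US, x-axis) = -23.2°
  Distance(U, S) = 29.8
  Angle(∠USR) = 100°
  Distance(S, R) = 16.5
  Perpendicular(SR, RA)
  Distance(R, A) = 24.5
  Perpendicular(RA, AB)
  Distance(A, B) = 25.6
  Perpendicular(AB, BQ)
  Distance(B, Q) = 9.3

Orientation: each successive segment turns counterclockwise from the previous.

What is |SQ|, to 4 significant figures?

17.72

U is at the origin; US runs at -23.2° with length 29.8, so S = (27.39, -11.74). ∠USR = 100.0° gives SR at 56.80° from the x-axis; with |SR| = 16.5, R = (36.43, 2.067). SR ⟂ RA, so RA runs at 146.8°; with |RA| = 24.5, A = (15.92, 15.48). RA is perpendicular to AB, so AB runs at -123.2°; with |AB| = 25.6, B = (1.907, -5.939). The perpendicularity gives BQ at right angles to AB, so BQ runs at -33.20°; with |BQ| = 9.3, Q = (9.689, -11.03). Then |SQ| = |Q − S| = 17.72.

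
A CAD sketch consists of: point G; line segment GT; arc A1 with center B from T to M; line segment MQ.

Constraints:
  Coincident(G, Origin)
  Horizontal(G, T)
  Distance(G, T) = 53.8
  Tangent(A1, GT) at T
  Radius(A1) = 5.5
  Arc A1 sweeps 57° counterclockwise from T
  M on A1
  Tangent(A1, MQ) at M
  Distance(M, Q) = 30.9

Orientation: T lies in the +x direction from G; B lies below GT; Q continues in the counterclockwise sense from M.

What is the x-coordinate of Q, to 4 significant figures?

32.36

G is at the origin; G and T share the same y with |GT| = 53.8 and T on the +x side, so T = (53.80, 0.000). A1 meets GT tangentially, so BT is at right angles to GT, so B = T + (0, -5.5) = (53.80, -5.500). On A1, T sits at bearing 90° from B; a 57° counterclockwise sweep puts M at bearing 147°, so M = B + 5.5·(cos 147°, sin 147°) = (49.19, -2.504). The tangent condition forces BM to be normal to MQ, so MQ runs along (−sin 147°, cos 147°); with |MQ| = 30.9, Q = (32.36, -28.42). So Q.x = 32.36.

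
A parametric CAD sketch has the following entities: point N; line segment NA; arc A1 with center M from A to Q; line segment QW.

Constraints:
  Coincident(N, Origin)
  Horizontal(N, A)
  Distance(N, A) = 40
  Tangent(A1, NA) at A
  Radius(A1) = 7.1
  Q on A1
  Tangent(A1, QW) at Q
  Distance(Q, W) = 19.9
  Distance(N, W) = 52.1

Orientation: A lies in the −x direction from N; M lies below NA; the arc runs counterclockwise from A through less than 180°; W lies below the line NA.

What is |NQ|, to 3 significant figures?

47.7

N is at the origin; N and A share the same y with |NA| = 40.0 and A on the −x side, so A = (-40.0, 0.00). A1 meets NA tangentially, so MA is at right angles to NA, so M = A + (0, -7.1) = (-40.0, -7.10). Since MQ ⟂ QW (tangency), |MW| = √(7.1² + 19.9²) = 21.1 regardless of where Q sits on A1. So W lies on both circle(N, 52.1) and circle(M, 21.1); the below-NA intersection is W = (-44.0, -27.8). Q is the foot of the tangent from W: Q = (-47.0, -8.16).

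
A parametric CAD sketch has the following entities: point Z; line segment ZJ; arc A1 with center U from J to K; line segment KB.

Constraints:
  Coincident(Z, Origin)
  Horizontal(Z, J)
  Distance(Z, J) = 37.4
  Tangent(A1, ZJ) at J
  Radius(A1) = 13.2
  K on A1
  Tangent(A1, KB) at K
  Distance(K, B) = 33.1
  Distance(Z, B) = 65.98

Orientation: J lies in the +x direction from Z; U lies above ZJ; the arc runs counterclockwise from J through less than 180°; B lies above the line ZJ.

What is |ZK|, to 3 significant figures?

52.7

Checks: |UK| = 13.20 ✓; ∠(UK, KB) = 90.00° ✓; |KB| = 33.10 ✓; |ZB| = 65.98 ✓.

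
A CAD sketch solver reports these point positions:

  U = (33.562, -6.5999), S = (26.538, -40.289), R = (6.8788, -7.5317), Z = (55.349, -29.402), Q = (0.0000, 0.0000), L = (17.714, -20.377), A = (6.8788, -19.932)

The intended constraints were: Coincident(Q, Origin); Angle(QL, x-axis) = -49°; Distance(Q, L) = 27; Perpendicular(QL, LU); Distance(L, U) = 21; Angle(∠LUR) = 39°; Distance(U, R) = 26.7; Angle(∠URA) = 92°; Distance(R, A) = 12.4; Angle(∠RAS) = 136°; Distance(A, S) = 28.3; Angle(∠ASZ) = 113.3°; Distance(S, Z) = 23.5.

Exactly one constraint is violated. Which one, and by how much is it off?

Distance(S, Z) = 23.5 — off by 7.30.

Q = (0.00, 0.00) ✓; QL at -49.00° ✓; |QL| = 27.00 ✓; ∠(QL, LU) = 90.00° ✓; |LU| = 21.00 ✓; ∠LUR = 39.00° ✓; |UR| = 26.70 ✓; ∠URA = 92.00° ✓; |RA| = 12.40 ✓; ∠RAS = 136.0° ✓; |AS| = 28.30 ✓; ∠ASZ = 113.3° ✓; |SZ| = 30.80 ✗.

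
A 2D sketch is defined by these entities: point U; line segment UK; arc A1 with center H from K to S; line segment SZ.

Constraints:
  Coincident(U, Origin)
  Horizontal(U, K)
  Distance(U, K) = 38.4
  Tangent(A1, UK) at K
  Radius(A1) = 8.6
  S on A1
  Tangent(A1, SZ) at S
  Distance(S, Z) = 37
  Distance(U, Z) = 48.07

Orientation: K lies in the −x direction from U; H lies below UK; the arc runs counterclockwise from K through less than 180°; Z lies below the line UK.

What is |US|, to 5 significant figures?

47.218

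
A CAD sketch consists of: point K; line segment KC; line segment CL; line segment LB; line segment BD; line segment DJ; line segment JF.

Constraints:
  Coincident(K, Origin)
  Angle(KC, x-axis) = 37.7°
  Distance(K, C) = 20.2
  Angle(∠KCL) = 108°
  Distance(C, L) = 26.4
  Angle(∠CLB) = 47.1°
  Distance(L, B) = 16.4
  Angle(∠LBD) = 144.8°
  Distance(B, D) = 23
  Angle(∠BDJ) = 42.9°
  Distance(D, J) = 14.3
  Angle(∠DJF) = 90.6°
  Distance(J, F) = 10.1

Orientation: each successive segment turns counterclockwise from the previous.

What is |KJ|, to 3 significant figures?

15.9

K is at the origin; KC runs at 37.7° with length 20.2, so C = (16.0, 12.4). ∠KCL = 108.0° gives CL at 110° from the x-axis; with |CL| = 26.4, L = (7.08, 37.2). ∠CLB = 47.1° gives LB at -117° from the x-axis; with |LB| = 16.4, B = (-0.464, 22.6). ∠LBD = 144.8° gives BD at -82.2° from the x-axis; with |BD| = 23.0, D = (2.66, -0.140). ∠BDJ = 42.9° gives DJ at 54.9° from the x-axis; with |DJ| = 14.3, J = (10.9, 11.6). Then |KJ| = |J − K| = 15.9.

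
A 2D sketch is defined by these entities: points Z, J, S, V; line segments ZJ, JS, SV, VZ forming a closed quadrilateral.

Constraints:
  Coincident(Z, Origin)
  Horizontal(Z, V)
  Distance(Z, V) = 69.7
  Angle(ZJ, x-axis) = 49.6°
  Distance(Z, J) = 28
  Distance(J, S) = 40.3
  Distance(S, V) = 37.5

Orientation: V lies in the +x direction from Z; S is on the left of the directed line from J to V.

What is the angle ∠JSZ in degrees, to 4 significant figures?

12.18°

Checks: |JS| = 40.30 ✓; |SV| = 37.50 ✓.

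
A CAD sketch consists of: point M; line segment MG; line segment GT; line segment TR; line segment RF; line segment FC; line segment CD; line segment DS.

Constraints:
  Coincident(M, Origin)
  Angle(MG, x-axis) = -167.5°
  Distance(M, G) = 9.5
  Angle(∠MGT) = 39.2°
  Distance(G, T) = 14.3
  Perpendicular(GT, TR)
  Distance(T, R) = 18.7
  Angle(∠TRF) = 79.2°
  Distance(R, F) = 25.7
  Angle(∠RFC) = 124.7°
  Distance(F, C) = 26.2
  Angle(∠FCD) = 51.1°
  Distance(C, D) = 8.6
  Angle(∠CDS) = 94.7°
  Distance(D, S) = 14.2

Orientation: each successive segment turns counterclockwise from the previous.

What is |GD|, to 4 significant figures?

15.40

M is at the origin; MG runs at -167.5° with length 9.5, so G = (-9.275, -2.056). ∠MGT = 39.2° gives GT at -26.70° from the x-axis; with |GT| = 14.3, T = (3.500, -8.481). GT is perpendicular to TR, so TR runs at 63.30°; with |TR| = 18.7, R = (11.90, 8.225). ∠TRF = 79.2° gives RF at 164.1° from the x-axis; with |RF| = 25.7, F = (-12.81, 15.27). ∠RFC = 124.7° gives FC at -140.6° from the x-axis; with |FC| = 26.2, C = (-33.06, -1.365). ∠FCD = 51.1° gives CD at -11.70° from the x-axis; with |CD| = 8.6, D = (-24.64, -3.109). Then |GD| = |D − G| = 15.40.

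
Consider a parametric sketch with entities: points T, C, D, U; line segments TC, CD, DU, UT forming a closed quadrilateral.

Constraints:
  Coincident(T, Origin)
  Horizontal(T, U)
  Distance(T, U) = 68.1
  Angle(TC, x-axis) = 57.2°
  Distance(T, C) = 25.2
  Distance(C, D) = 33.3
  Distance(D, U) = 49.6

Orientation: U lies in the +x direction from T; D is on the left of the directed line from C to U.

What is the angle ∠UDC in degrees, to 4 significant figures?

87.30°

T is at the origin; TU is horizontal with |TU| = 68.1 and U in +x, so U = (68.1, 0). TC runs at 57.2° with |TC| = 25.2, so C = (13.65, 21.18). D is determined by |CD| = 33.3 and |DU| = 49.6 together: it lies at the intersection of circle(C, 33.3) and circle(U, 49.6). With |CU| = 58.42, the foot of the radical line on CU is 17.65 from C and the perpendicular offset is √(33.3² − 17.65²) = 28.24. Taking the left-of-CU solution: D = (40.34, 41.10).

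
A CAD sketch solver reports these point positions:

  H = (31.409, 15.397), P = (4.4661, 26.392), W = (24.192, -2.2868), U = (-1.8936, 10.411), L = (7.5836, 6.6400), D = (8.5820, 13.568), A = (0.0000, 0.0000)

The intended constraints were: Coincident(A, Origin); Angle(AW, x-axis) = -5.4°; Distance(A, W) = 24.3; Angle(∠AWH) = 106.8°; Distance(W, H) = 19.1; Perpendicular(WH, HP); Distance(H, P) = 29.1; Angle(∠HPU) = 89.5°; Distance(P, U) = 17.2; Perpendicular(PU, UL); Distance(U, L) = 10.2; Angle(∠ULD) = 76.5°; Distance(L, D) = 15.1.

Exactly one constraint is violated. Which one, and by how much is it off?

Distance(L, D) = 15.1 — off by 8.10.

A = (0.00, 0.00) ✓; AW at -5.400° ✓; |AW| = 24.30 ✓; ∠AWH = 106.8° ✓; |WH| = 19.10 ✓; ∠(WH, HP) = 90.00° ✓; |HP| = 29.10 ✓; ∠HPU = 89.50° ✓; |PU| = 17.20 ✓; ∠(PU, UL) = 90.00° ✓; |UL| = 10.20 ✓; ∠ULD = 76.50° ✓; |LD| = 7.000 ✗.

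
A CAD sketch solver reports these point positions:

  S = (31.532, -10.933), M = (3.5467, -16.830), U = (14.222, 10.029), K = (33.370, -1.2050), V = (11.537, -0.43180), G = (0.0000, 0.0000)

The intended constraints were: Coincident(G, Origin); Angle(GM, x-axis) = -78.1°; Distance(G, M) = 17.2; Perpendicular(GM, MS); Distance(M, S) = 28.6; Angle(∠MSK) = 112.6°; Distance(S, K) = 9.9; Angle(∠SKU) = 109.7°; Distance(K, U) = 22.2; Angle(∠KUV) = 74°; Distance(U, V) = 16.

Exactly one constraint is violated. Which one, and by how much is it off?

Distance(U, V) = 16 — off by 5.20.

G = (0.00, 0.00) ✓; GM at -78.10° ✓; |GM| = 17.20 ✓; ∠(GM, MS) = 90.00° ✓; |MS| = 28.60 ✓; ∠MSK = 112.6° ✓; |SK| = 9.900 ✓; ∠SKU = 109.7° ✓; |KU| = 22.20 ✓; ∠KUV = 74.00° ✓; |UV| = 10.80 ✗.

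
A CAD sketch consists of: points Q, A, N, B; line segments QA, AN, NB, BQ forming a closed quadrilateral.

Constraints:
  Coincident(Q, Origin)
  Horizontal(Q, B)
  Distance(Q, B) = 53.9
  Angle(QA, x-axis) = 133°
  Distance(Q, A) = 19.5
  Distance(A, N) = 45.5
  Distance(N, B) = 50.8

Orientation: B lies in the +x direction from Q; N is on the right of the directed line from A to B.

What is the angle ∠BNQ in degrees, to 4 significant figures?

81.67°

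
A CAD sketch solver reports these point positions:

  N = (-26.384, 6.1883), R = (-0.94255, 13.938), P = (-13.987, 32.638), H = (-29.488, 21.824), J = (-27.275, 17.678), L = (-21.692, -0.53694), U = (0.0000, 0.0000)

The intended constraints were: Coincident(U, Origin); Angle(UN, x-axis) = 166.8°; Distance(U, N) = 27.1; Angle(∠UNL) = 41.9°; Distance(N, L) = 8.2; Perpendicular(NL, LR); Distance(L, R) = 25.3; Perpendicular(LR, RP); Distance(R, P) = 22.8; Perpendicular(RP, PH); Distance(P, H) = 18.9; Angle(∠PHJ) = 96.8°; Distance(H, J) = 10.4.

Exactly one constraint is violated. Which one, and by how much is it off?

Distance(H, J) = 10.4 — off by 5.70.

U = (0.00, 0.00) ✓; UN at 166.8° ✓; |UN| = 27.10 ✓; ∠UNL = 41.90° ✓; |NL| = 8.200 ✓; ∠(NL, LR) = 90.00° ✓; |LR| = 25.30 ✓; ∠(LR, RP) = 90.00° ✓; |RP| = 22.80 ✓; ∠(RP, PH) = 90.00° ✓; |PH| = 18.90 ✓; ∠PHJ = 96.81° ✓; |HJ| = 4.700 ✗.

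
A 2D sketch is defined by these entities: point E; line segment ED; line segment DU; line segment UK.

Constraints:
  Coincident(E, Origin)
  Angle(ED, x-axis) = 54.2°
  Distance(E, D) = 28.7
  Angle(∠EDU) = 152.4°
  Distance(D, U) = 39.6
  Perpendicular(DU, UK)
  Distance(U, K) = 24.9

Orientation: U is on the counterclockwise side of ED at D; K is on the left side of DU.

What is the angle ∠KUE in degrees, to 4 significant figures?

78.44°

E is at the origin; ED runs at 54.2° with length 28.7, so D = 28.7·(cos 54.2°, sin 54.2°) = (16.79, 23.28). ∠EDU = 152.4°, so DU runs at 54.2° + (180° − 152.4°) = 81.80° from the x-axis; with |DU| = 39.6, U = D + 39.6·(cos 81.80°, sin 81.80°) = (22.44, 62.47). DU is perpendicular to UK; with |UK| = 24.9 on the left of DU, K = U + 24.9·(-0.9898, 0.1426) = (-2.209, 66.02). Then cos ∠KUE = UK·UE / (|UK||UE|), giving 78.44°.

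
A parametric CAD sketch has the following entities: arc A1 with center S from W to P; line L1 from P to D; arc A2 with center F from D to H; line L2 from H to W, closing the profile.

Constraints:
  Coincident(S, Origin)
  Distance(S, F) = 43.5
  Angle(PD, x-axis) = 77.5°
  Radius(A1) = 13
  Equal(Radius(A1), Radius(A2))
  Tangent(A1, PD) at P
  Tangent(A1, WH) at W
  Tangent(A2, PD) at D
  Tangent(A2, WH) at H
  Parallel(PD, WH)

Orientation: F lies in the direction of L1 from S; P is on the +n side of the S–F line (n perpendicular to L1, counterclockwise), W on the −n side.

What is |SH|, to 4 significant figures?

45.40

Tangency of A1 to both parallel lines with radius 13.0 puts P and W at S ± 13.0·n: P = (-12.69, 2.814), W = (12.69, -2.814). Equal radii place D and H the same way about F: D = F + 13.0·n = (-3.277, 45.28), H = F − 13.0·n = (22.11, 39.66). Then |SH| = |H − S| = 45.40.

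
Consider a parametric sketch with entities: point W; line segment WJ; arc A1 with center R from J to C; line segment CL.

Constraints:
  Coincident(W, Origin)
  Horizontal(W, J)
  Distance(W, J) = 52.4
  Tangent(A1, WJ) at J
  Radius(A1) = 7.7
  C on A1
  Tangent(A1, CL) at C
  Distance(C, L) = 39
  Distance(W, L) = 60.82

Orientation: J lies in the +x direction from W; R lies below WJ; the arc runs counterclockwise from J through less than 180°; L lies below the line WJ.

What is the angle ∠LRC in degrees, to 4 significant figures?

78.83°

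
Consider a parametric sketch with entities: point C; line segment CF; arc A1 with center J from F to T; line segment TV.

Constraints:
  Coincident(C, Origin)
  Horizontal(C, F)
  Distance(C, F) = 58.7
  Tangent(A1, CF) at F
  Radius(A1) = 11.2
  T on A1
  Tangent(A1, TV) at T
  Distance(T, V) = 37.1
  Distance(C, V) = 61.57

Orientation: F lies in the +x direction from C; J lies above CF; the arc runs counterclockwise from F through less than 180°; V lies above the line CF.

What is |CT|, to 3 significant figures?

69.4

Checks: ∠(JF, FC) = 90.00° ✓; |JT| = 11.20 ✓; ∠(JT, TV) = 90.00° ✓; |TV| = 37.10 ✓; |CV| = 61.57 ✓.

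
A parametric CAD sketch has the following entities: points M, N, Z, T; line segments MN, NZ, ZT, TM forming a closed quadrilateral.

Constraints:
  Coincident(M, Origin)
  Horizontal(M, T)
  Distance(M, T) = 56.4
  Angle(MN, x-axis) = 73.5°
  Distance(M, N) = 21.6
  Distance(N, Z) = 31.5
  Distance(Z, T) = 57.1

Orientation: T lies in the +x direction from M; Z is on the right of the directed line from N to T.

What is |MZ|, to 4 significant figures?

10.23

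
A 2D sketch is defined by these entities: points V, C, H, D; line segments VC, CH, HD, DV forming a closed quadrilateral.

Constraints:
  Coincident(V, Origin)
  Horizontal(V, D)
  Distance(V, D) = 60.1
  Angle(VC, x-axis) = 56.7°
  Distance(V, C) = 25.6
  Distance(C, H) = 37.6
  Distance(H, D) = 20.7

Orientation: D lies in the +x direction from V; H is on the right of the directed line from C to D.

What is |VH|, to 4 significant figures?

40.58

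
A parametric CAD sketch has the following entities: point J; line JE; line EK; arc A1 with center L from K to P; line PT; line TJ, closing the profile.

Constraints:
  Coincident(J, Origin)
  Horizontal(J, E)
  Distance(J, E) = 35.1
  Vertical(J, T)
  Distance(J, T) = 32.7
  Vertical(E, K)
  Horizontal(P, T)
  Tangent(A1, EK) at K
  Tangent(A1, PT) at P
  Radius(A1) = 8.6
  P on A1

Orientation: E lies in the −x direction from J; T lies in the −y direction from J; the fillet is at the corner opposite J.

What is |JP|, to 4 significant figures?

42.09

J is at the origin; JE is horizontal with |JE| = 35.1 and E on the −x side, so E = (-35.10, 0.000). JT is vertical with |JT| = 32.7 and T on the −y side, so T = (0.000, -32.70). The virtual corner opposite J is at (-35.10, -32.70). The tangent condition forces LK to be normal to EK and tangency of A1 to PT means the radius LP is perpendicular to PT, with radius 8.6, so the center L sits 8.6 in from both sides at L = (-26.50, -24.10). That places the tangent points at K = (-35.10, -24.10) on EK and P = (-26.50, -32.70) on PT. Then |JP| = |P − J| = 42.09.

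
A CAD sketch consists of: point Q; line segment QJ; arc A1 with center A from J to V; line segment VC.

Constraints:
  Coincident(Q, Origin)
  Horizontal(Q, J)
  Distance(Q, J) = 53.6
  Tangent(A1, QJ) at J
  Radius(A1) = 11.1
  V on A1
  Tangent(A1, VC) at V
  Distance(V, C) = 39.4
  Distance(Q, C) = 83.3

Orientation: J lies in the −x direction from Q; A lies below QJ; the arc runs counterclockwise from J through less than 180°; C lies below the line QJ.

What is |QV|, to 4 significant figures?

65.54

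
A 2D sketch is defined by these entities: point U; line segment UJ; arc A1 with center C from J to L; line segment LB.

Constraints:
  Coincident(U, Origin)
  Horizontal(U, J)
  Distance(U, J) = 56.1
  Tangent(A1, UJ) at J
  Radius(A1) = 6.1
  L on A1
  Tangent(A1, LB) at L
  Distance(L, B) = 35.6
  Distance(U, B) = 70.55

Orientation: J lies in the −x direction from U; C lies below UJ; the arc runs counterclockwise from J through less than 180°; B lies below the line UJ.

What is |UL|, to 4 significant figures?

62.52

Checks: |CL| = 6.100 ✓; ∠(CL, LB) = 90.00° ✓; |LB| = 35.60 ✓; |UB| = 70.55 ✓.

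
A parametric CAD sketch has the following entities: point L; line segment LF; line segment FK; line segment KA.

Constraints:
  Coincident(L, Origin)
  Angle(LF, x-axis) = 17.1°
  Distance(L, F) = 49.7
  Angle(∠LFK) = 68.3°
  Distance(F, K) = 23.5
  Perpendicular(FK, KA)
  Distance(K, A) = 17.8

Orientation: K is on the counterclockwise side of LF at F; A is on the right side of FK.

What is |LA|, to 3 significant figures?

64.2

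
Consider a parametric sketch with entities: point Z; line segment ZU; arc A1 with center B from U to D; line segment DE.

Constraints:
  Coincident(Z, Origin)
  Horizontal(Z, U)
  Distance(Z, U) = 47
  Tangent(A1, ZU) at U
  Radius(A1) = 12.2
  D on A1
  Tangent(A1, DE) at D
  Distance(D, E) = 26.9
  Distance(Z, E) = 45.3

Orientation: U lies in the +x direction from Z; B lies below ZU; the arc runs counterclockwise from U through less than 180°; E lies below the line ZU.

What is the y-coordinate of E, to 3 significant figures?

-35.2

Checks: |ZU| = 47.00 ✓; |BD| = 12.20 ✓; ∠(BD, DE) = 90.00° ✓; |DE| = 26.90 ✓; |ZE| = 45.30 ✓.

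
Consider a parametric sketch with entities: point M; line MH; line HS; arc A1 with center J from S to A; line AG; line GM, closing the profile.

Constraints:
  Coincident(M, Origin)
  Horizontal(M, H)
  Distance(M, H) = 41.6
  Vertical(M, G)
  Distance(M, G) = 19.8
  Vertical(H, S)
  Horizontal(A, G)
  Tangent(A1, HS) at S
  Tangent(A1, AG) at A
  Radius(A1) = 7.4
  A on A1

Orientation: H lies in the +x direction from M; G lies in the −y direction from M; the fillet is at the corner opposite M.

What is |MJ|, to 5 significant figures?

36.379

M is at the origin; MH is horizontal with |MH| = 41.6 and H on the +x side, so H = (41.600, 0.0000). MG is vertical with |MG| = 19.8 and G on the −y side, so G = (0.0000, -19.800). The virtual corner opposite M is at (41.600, -19.800). The tangent condition forces JS to be normal to HS and since A1 is tangent to AG there, JA ⟂ AG, with radius 7.4, so the center J sits 7.4 in from both sides at J = (34.200, -12.400). Then |MJ| = |J − M| = 36.379.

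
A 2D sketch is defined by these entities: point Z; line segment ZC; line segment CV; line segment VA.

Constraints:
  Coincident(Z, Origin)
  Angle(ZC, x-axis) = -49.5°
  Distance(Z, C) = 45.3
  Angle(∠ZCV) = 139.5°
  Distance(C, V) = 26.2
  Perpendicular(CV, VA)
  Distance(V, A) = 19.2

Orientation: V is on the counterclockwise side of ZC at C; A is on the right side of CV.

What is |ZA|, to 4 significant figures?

77.73

Z is at the origin; ZC runs at -49.5° with length 45.3, so C = 45.3·(cos -49.5°, sin -49.5°) = (29.42, -34.45). ∠ZCV = 139.5°, so CV runs at -49.5° + (180° − 139.5°) = -9.000° from the x-axis; with |CV| = 26.2, V = C + 26.2·(cos -9.000°, sin -9.000°) = (55.30, -38.54). The perpendicularity gives VA at right angles to CV; with |VA| = 19.2 on the right of CV, A = V + 19.2·(-0.1564, -0.9877) = (52.29, -57.51). Then |ZA| = |A − Z| = 77.73.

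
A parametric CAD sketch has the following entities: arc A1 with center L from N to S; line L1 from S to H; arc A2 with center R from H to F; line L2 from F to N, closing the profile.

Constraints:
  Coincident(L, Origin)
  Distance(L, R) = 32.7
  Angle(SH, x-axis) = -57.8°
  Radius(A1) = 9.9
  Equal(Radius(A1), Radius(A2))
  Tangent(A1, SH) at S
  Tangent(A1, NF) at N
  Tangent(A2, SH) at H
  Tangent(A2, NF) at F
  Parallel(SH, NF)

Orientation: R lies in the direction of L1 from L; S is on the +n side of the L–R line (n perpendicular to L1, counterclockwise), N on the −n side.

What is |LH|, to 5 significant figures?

34.166

The slot axis is L1's direction at -57.8°, so u = (cos -57.8°, sin -57.8°) = (0.53288, -0.84619) and n = (−sin -57.8°, cos -57.8°) = (0.84619, 0.53288). L is at the origin and R lies 32.7 along u from L, so R = 32.7·u = (17.425, -27.671). Tangency of A1 to both parallel lines with radius 9.9 puts S and N at L ± 9.9·n: S = (8.3773, 5.2755), N = (-8.3773, -5.2755). Equal radii place H and F the same way about R: H = R + 9.9·n = (25.802, -22.395), F = R − 9.9·n = (9.0477, -32.946). Then |LH| = |H − L| = 34.166.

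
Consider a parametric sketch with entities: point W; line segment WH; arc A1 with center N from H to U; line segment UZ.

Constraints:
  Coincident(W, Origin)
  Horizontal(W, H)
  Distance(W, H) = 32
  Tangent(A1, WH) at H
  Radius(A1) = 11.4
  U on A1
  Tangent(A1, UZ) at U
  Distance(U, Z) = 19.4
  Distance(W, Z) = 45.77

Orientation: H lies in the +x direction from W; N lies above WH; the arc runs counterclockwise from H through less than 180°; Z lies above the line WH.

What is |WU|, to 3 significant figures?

45.1

Checks: |NU| = 11.40 ✓; ∠(NU, UZ) = 90.00° ✓; |UZ| = 19.40 ✓; |WZ| = 45.77 ✓.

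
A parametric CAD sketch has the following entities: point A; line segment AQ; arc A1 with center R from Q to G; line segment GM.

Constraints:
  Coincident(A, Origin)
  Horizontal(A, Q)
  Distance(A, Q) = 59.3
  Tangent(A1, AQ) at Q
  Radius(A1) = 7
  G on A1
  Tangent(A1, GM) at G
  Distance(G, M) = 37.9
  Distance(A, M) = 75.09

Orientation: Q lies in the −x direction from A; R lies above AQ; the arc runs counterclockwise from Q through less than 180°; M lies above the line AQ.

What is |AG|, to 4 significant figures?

53.09

A is at the origin; AQ is horizontal with |AQ| = 59.3 and Q on the −x side, so Q = (-59.30, 0.000). Tangency of A1 to AQ means the radius RQ is perpendicular to AQ, so R = Q + (0, 7) = (-59.30, 7.000). Since RG ⟂ GM (tangency), |RM| = √(7.0² + 37.9²) = 38.54 regardless of where G sits on A1. So M lies on both circle(A, 75.09) and circle(R, 38.54); the above-AQ intersection is M = (-59.71, 45.54). G is the foot of the tangent from M: G = (-52.43, 8.344).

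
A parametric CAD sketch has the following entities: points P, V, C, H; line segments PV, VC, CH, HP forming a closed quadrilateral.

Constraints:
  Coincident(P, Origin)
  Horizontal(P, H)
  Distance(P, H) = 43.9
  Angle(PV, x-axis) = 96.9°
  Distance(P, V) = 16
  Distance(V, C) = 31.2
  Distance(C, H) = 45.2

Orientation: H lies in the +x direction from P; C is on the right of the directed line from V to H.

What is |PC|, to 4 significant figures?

15.20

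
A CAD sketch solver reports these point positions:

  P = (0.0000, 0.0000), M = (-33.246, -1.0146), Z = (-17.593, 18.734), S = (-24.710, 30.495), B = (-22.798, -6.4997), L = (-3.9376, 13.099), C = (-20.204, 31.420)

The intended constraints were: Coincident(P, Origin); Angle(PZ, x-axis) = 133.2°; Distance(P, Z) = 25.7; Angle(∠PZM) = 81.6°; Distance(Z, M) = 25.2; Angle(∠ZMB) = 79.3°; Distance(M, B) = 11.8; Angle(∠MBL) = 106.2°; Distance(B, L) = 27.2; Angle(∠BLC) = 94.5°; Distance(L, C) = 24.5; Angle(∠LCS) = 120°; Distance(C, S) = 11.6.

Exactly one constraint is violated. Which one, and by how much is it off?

Distance(C, S) = 11.6 — off by 7.00.

P = (0.00, 0.00) ✓; PZ at 133.2° ✓; |PZ| = 25.70 ✓; ∠PZM = 81.60° ✓; |ZM| = 25.20 ✓; ∠ZMB = 79.30° ✓; |MB| = 11.80 ✓; ∠MBL = 106.2° ✓; |BL| = 27.20 ✓; ∠BLC = 94.50° ✓; |LC| = 24.50 ✓; ∠LCS = 120.0° ✓; |CS| = 4.600 ✗.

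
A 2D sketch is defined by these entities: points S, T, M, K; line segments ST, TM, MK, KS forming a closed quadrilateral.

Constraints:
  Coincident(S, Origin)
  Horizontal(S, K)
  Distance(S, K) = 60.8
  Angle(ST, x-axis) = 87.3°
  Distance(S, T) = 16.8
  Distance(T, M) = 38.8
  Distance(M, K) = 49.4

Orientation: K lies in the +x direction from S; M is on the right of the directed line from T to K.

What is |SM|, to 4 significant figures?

24.55

Checks: |TM| = 38.80 ✓; |MK| = 49.40 ✓.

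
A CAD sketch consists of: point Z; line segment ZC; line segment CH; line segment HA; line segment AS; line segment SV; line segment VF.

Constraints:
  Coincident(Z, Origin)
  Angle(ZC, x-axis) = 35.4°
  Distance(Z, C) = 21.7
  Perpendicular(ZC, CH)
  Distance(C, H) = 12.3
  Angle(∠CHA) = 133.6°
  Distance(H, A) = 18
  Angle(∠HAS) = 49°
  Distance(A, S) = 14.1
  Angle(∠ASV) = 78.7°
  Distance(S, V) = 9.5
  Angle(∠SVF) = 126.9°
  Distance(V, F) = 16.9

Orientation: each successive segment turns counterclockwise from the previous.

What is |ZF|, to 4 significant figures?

37.04

Z is at the origin; ZC runs at 35.4° with length 21.7, so C = (17.69, 12.57). The perpendicularity gives CH at right angles to ZC, so CH runs at 125.4°; with |CH| = 12.3, H = (10.56, 22.60). ∠CHA = 133.6° gives HA at 171.8° from the x-axis; with |HA| = 18.0, A = (-7.253, 25.16). ∠HAS = 49.0° gives AS at -57.20° from the x-axis; with |AS| = 14.1, S = (0.3852, 13.31). ∠ASV = 78.7° gives SV at 44.10° from the x-axis; with |SV| = 9.5, V = (7.207, 19.92). ∠SVF = 126.9° gives VF at 97.20° from the x-axis; with |VF| = 16.9, F = (5.089, 36.69). Then |ZF| = |F − Z| = 37.04.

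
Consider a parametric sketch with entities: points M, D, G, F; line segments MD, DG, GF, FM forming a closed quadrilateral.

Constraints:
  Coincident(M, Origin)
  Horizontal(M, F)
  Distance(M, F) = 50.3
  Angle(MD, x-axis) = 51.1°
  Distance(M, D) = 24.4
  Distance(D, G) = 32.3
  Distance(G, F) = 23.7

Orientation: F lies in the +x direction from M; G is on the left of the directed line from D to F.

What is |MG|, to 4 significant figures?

52.82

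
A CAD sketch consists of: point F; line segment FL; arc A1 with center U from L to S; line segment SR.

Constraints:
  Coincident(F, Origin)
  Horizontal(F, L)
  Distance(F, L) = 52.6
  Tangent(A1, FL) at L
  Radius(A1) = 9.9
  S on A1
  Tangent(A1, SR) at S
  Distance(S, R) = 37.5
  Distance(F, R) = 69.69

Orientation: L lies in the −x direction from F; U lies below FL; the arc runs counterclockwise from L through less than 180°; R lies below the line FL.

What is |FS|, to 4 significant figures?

63.34

F is at the origin; F and L share the same y with |FL| = 52.6 and L on the −x side, so L = (-52.60, 0.000). The tangent condition forces UL to be normal to FL, so U = L + (0, -9.9) = (-52.60, -9.900). Since US ⟂ SR (tangency), |UR| = √(9.9² + 37.5²) = 38.78 regardless of where S sits on A1. So R lies on both circle(F, 69.69) and circle(U, 38.78); the below-FL intersection is R = (-49.95, -48.59). S is the foot of the tangent from R: S = (-61.98, -13.07).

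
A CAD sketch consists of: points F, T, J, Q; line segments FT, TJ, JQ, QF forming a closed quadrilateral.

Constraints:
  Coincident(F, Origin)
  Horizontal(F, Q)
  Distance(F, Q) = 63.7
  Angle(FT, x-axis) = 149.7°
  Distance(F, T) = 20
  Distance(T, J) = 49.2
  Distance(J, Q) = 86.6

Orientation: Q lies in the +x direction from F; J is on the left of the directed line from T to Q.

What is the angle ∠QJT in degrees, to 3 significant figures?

67.5°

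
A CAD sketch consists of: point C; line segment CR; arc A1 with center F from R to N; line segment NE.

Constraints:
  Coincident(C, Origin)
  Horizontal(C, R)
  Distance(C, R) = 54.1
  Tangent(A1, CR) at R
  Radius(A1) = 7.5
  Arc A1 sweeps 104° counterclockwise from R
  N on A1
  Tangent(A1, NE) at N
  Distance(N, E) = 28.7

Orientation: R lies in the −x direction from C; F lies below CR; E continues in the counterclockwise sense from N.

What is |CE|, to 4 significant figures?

65.91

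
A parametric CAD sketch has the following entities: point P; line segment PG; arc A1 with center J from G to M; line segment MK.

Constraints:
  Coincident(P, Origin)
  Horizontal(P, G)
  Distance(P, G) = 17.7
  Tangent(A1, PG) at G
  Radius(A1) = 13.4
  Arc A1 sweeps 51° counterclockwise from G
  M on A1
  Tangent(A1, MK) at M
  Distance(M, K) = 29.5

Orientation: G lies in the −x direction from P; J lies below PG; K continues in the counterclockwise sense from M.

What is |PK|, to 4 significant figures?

54.38

On A1, G sits at bearing 90° from J; a 51° counterclockwise sweep puts M at bearing 141°, so M = J + 13.4·(cos 141°, sin 141°) = (-28.11, -4.967). Tangency of A1 to MK means the radius JM is perpendicular to MK, so MK runs along (−sin 141°, cos 141°); with |MK| = 29.5, K = (-46.68, -27.89). Then |PK| = |K − P| = 54.38.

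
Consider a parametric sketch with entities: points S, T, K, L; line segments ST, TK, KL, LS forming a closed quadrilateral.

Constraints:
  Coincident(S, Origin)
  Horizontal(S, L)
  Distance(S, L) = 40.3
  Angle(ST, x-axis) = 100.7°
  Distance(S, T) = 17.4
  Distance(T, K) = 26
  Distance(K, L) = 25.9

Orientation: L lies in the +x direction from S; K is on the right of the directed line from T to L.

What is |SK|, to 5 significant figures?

14.603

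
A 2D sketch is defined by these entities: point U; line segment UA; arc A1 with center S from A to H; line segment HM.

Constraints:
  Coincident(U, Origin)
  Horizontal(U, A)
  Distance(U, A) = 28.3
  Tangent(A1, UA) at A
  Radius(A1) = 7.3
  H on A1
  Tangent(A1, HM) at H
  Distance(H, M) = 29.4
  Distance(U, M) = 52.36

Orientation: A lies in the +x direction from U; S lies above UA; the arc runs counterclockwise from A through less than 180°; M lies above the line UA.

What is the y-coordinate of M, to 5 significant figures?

35.986

Checks: U.y = 0.00, A.y = 0.00 ✓; |SH| = 7.300 ✓; ∠(SH, HM) = 90.00° ✓; |HM| = 29.40 ✓; |UM| = 52.36 ✓.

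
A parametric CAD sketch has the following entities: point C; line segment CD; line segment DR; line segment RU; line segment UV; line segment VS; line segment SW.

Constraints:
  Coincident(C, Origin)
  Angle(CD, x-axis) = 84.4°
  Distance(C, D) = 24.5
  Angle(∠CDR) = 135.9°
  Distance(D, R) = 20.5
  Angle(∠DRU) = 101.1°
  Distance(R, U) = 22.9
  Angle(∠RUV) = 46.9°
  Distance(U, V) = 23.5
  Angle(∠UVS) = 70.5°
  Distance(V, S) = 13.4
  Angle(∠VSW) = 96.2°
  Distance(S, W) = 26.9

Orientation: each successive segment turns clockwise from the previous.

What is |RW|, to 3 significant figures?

25.0

C is at the origin; CD runs at 84.4° with length 24.5, so D = (2.39, 24.4). ∠CDR = 135.9° gives DR at 40.3° from the x-axis; with |DR| = 20.5, R = (18.0, 37.6). ∠DRU = 101.1° gives RU at -38.6° from the x-axis; with |RU| = 22.9, U = (35.9, 23.4). ∠RUV = 46.9° gives UV at -172° from the x-axis; with |UV| = 23.5, V = (12.7, 20.0). ∠UVS = 70.5° gives VS at 78.8° from the x-axis; with |VS| = 13.4, S = (15.3, 33.1). ∠VSW = 96.2° gives SW at -5.00° from the x-axis; with |SW| = 26.9, W = (42.1, 30.8). Then |RW| = |W − R| = 25.0.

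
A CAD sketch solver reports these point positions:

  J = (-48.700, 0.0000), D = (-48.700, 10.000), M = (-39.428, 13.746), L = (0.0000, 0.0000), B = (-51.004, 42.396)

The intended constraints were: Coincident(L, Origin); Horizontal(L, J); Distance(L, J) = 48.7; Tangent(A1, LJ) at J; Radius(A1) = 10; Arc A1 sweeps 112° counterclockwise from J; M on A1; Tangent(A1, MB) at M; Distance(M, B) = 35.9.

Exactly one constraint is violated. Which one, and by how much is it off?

Distance(M, B) = 35.9 — off by 5.00.

L = (0.00, 0.00) ✓; L.y = 0.00, J.y = 0.00 ✓; |LJ| = 48.70 ✓; ∠(DJ, JL) = 90.00° ✓; |DJ| = 10.00 ✓; bearing(D→M) − bearing(D→J) = 112.0° ✓; |DM| = 10.00 ✓; ∠(DM, MB) = 90.00° ✓; |MB| = 30.90 ✗.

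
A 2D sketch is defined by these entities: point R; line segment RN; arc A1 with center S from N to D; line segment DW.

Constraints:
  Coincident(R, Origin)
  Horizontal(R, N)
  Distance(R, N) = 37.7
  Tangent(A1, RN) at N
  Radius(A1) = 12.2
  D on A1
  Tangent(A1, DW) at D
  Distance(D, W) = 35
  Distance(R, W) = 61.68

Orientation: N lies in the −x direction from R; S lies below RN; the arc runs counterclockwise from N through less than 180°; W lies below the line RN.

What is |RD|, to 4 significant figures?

51.82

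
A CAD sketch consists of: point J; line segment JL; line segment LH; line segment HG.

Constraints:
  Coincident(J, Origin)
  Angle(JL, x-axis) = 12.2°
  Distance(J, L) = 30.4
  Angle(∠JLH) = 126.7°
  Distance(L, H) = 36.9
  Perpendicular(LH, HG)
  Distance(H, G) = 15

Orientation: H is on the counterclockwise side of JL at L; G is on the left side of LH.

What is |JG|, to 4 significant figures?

55.86

J is at the origin; JL runs at 12.2° with length 30.4, so L = 30.4·(cos 12.2°, sin 12.2°) = (29.71, 6.424). ∠JLH = 126.7°, so LH runs at 12.2° + (180° − 126.7°) = 65.50° from the x-axis; with |LH| = 36.9, H = L + 36.9·(cos 65.50°, sin 65.50°) = (45.02, 40.00). LH is perpendicular to HG; with |HG| = 15.0 on the left of LH, G = H + 15.0·(-0.9100, 0.4147) = (31.37, 46.22). Then |JG| = |G − J| = 55.86.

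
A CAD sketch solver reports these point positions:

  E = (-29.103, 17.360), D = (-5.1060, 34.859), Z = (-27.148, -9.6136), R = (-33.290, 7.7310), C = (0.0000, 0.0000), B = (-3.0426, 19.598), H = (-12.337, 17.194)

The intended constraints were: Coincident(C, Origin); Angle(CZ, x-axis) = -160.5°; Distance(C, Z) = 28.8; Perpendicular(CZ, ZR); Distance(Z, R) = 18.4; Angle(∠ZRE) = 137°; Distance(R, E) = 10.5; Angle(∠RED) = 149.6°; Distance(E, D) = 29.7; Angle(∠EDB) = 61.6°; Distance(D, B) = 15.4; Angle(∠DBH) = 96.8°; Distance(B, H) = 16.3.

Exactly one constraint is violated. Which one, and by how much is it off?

Distance(B, H) = 16.3 — off by 6.70.

C = (0.00, 0.00) ✓; CZ at -160.5° ✓; |CZ| = 28.80 ✓; ∠(CZ, ZR) = 90.00° ✓; |ZR| = 18.40 ✓; ∠ZRE = 137.0° ✓; |RE| = 10.50 ✓; ∠RED = 149.6° ✓; |ED| = 29.70 ✓; ∠EDB = 61.60° ✓; |DB| = 15.40 ✓; ∠DBH = 96.80° ✓; |BH| = 9.600 ✗.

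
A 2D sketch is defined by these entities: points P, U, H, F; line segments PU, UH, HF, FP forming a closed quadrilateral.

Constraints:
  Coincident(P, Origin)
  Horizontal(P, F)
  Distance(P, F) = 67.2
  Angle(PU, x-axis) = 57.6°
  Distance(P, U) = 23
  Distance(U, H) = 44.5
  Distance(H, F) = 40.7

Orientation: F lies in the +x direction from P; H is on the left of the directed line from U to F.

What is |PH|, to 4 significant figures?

65.03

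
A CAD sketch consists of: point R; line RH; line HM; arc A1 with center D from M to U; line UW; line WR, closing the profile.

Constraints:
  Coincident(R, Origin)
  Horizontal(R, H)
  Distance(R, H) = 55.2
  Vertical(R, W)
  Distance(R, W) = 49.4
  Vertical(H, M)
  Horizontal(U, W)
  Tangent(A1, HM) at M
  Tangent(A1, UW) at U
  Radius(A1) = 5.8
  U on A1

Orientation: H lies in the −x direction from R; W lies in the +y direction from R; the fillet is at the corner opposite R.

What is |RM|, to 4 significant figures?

70.34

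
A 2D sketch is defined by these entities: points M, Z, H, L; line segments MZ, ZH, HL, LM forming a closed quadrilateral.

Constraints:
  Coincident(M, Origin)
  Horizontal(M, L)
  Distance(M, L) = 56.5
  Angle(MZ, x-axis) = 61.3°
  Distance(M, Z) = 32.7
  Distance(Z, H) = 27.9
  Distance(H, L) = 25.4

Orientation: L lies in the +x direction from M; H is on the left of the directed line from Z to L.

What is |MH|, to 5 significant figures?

47.606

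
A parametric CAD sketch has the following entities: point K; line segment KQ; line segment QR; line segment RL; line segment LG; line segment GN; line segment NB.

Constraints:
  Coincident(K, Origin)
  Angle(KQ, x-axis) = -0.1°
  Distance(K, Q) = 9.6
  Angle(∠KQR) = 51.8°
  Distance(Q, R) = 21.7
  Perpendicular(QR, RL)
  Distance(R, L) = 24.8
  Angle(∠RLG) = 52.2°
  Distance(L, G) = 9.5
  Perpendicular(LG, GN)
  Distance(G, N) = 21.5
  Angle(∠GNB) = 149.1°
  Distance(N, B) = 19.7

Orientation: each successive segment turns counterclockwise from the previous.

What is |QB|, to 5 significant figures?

46.016

K is at the origin; KQ runs at -0.1° with length 9.6, so Q = (9.6000, -0.016755). ∠KQR = 51.8° gives QR at 128.10° from the x-axis; with |QR| = 21.7, R = (-3.7897, 17.060). QR ⟂ RL, so RL runs at -141.90°; with |RL| = 24.8, L = (-23.306, 1.7572). ∠RLG = 52.2° gives LG at -14.100° from the x-axis; with |LG| = 9.5, G = (-14.092, -0.55710). LG ⟂ GN, so GN runs at 75.900°; with |GN| = 21.5, N = (-8.8542, 20.295). ∠GNB = 149.1° gives NB at 106.80° from the x-axis; with |NB| = 19.7, B = (-14.548, 39.154). Then |QB| = |B − Q| = 46.016.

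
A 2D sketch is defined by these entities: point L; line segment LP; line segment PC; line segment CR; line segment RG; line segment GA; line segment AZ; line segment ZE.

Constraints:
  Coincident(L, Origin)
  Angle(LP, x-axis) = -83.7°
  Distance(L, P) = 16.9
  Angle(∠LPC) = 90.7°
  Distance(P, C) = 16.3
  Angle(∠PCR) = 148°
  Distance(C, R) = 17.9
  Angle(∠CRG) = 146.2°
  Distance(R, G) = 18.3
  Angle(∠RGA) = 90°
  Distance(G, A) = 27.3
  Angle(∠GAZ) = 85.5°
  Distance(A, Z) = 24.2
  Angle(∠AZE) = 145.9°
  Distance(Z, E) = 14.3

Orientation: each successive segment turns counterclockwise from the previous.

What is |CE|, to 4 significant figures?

6.860

L is at the origin; LP runs at -83.7° with length 16.9, so P = (1.855, -16.80). ∠LPC = 90.7° gives PC at 5.600° from the x-axis; with |PC| = 16.3, C = (18.08, -15.21). ∠PCR = 148.0° gives CR at 37.60° from the x-axis; with |CR| = 17.9, R = (32.26, -4.286). ∠CRG = 146.2° gives RG at 71.40° from the x-axis; with |RG| = 18.3, G = (38.10, 13.06). ∠RGA = 90.0° gives GA at 161.4° from the x-axis; with |GA| = 27.3, A = (12.22, 21.77). ∠GAZ = 85.5° gives AZ at -104.1° from the x-axis; with |AZ| = 24.2, Z = (6.326, -1.705). ∠AZE = 145.9° gives ZE at -70.00° from the x-axis; with |ZE| = 14.3, E = (11.22, -15.14). Then |CE| = |E − C| = 6.860.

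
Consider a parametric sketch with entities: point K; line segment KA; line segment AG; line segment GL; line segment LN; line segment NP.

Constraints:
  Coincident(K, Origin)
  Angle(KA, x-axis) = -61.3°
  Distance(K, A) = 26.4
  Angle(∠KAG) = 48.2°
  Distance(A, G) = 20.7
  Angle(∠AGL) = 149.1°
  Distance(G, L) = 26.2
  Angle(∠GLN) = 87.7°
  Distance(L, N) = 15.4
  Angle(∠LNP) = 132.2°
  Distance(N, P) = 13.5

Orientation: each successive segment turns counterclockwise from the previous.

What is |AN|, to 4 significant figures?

43.60

K is at the origin; KA runs at -61.3° with length 26.4, so A = (12.68, -23.16). ∠KAG = 48.2° gives AG at 70.50° from the x-axis; with |AG| = 20.7, G = (19.59, -3.644). ∠AGL = 149.1° gives GL at 101.4° from the x-axis; with |GL| = 26.2, L = (14.41, 22.04). ∠GLN = 87.7° gives LN at -166.3° from the x-axis; with |LN| = 15.4, N = (-0.5528, 18.39). Then |AN| = |N − A| = 43.60.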